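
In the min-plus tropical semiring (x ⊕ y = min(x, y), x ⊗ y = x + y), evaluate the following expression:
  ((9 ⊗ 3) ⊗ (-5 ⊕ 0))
((9 ⊗ 3) ⊗ (-5 ⊕ 0)) = 7

Expand innermost to outermost. Recall ⊕ takes the minimum of its arguments and ⊗ takes their sum. Working out the expression ((9 ⊗ 3) ⊗ (-5 ⊕ 0)) gives 7.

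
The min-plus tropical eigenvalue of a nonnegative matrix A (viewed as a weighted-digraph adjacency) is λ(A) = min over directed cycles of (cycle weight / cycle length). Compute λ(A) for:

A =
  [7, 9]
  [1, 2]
λ(A) = 2

Enumerate directed cycles and compute their means (weight / length). Sample:
  cycle 0 → 0: weight = 7, length = 1, mean = 7/1 ≈ 7.000
  cycle 1 → 1: weight = 2, length = 1, mean = 2/1 ≈ 2.000
  cycle 0 → 1 → 0: weight = 10, length = 2, mean = 10/2 ≈ 5.000
  cycle 1 → 0 → 1: weight = 10, length = 2, mean = 10/2 ≈ 5.000
Minimum mean = 2.000, attained e.g. along the cycle 1 → 1 with weight 2 and length 1. So λ(A) = 2/1 = 2.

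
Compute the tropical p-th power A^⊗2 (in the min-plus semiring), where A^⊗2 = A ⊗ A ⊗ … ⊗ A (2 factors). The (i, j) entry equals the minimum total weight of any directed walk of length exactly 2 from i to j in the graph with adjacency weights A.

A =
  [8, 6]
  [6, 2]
A^⊗2 =
  [12, 8]
  [8, 4]

Each entry (A^⊗2)_ij equals the minimum over all length-2 walks i = v_0 → v_1 → … → v_2 = j of Σ_t A[v_t][v_{t+1}]. For example, for (i, j) = (0, 1) we minimise over 2 possible intermediate vertex sequences; the minimum is 8, attained along the walk 0 → 1 → 1.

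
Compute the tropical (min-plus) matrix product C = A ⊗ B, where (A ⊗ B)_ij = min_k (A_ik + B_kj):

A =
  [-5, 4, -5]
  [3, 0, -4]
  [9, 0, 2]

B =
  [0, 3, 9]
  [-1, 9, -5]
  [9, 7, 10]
A ⊗ B =
  [-5, -2, -1]
  [-1, 3, -5]
  [-1, 9, -5]

Apply the min-plus product entry-by-entry:
  C[0][0] = min over k of (A[0][0] + B[0][0] = -5 + 0 = -5, A[0][1] + B[1][0] = 4 + -1 = 3, A[0][2] + B[2][0] = -5 + 9 = 4) = -5 (attained at k = 0)
  C[0][1] = min over k of (A[0][0] + B[0][1] = -5 + 3 = -2, A[0][1] + B[1][1] = 4 + 9 = 13, A[0][2] + B[2][1] = -5 + 7 = 2) = -2 (attained at k = 0)
  C[0][2] = min over k of (A[0][0] + B[0][2] = -5 + 9 = 4, A[0][1] + B[1][2] = 4 + -5 = -1, A[0][2] + B[2][2] = -5 + 10 = 5) = -1 (attained at k = 1)
  C[1][0] = min over k of (A[1][0] + B[0][0] = 3 + 0 = 3, A[1][1] + B[1][0] = 0 + -1 = -1, A[1][2] + B[2][0] = -4 + 9 = 5) = -1 (attained at k = 1)
  C[1][1] = min over k of (A[1][0] + B[0][1] = 3 + 3 = 6, A[1][1] + B[1][1] = 0 + 9 = 9, A[1][2] + B[2][1] = -4 + 7 = 3) = 3 (attained at k = 2)
  C[1][2] = min over k of (A[1][0] + B[0][2] = 3 + 9 = 12, A[1][1] + B[1][2] = 0 + -5 = -5, A[1][2] + B[2][2] = -4 + 10 = 6) = -5 (attained at k = 1)
  C[2][0] = min over k of (A[2][0] + B[0][0] = 9 + 0 = 9, A[2][1] + B[1][0] = 0 + -1 = -1, A[2][2] + B[2][0] = 2 + 9 = 11) = -1 (attained at k = 1)
  C[2][1] = min over k of (A[2][0] + B[0][1] = 9 + 3 = 12, A[2][1] + B[1][1] = 0 + 9 = 9, A[2][2] + B[2][1] = 2 + 7 = 9) = 9 (attained at k = 1)
  C[2][2] = min over k of (A[2][0] + B[0][2] = 9 + 9 = 18, A[2][1] + B[1][2] = 0 + -5 = -5, A[2][2] + B[2][2] = 2 + 10 = 12) = -5 (attained at k = 1)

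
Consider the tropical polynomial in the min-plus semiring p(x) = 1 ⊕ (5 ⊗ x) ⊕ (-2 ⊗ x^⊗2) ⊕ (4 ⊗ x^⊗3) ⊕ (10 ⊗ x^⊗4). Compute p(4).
p(4) = 1

A tropical monomial a ⊗ x^⊗i evaluates to a + i · x. Evaluating each term at x = 4:
  Term 0 contributes 1 + 0 · 4 = 1
  Term 1 contributes 5 + 1 · 4 = 9
  Term 2 contributes -2 + 2 · 4 = 6
  Term 3 contributes 4 + 3 · 4 = 16
  Term 4 contributes 10 + 4 · 4 = 26
p(4) = ⊕ of these = min[1, 9, 6, 16, 26] = 1.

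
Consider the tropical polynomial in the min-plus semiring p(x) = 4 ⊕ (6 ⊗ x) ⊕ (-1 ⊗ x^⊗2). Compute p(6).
p(6) = 4

A tropical monomial a ⊗ x^⊗i evaluates to a + i · x. Evaluating each term at x = 6:
  Term 0 contributes 4 + 0 · 6 = 4
  Term 1 contributes 6 + 1 · 6 = 12
  Term 2 contributes -1 + 2 · 6 = 11
p(6) = ⊕ of these = min[4, 12, 11] = 4.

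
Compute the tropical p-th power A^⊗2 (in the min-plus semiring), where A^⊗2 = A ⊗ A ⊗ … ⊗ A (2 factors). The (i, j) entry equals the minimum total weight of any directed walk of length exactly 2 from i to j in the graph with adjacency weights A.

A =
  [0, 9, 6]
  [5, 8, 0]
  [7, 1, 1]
A^⊗2 =
  [0, 7, 6]
  [5, 1, 1]
  [6, 2, 1]

Each entry (A^⊗2)_ij equals the minimum over all length-2 walks i = v_0 → v_1 → … → v_2 = j of Σ_t A[v_t][v_{t+1}]. For example, for (i, j) = (0, 2) we minimise over 3 possible intermediate vertex sequences; the minimum is 6, attained along the walk 0 → 0 → 2.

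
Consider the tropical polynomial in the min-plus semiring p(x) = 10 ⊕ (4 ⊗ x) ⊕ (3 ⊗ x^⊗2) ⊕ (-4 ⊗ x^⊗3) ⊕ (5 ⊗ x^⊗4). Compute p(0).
p(0) = -4

A tropical monomial a ⊗ x^⊗i evaluates to a + i · x. Evaluating each term at x = 0:
  Term 0 contributes 10 + 0 · 0 = 10
  Term 1 contributes 4 + 1 · 0 = 4
  Term 2 contributes 3 + 2 · 0 = 3
  Term 3 contributes -4 + 3 · 0 = -4
  Term 4 contributes 5 + 4 · 0 = 5
p(0) = ⊕ of these = min[10, 4, 3, -4, 5] = -4.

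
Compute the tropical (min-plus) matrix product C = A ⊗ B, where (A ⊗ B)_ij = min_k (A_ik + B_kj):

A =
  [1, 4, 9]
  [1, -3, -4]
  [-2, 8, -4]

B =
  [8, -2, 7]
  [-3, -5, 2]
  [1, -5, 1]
A ⊗ B =
  [1, -1, 6]
  [-6, -9, -3]
  [-3, -9, -3]

Apply the min-plus product entry-by-entry:
  C[0][0] = min over k of (A[0][0] + B[0][0] = 1 + 8 = 9, A[0][1] + B[1][0] = 4 + -3 = 1, A[0][2] + B[2][0] = 9 + 1 = 10) = 1 (attained at k = 1)
  C[0][1] = min over k of (A[0][0] + B[0][1] = 1 + -2 = -1, A[0][1] + B[1][1] = 4 + -5 = -1, A[0][2] + B[2][1] = 9 + -5 = 4) = -1 (attained at k = 0)
  C[0][2] = min over k of (A[0][0] + B[0][2] = 1 + 7 = 8, A[0][1] + B[1][2] = 4 + 2 = 6, A[0][2] + B[2][2] = 9 + 1 = 10) = 6 (attained at k = 1)
  C[1][0] = min over k of (A[1][0] + B[0][0] = 1 + 8 = 9, A[1][1] + B[1][0] = -3 + -3 = -6, A[1][2] + B[2][0] = -4 + 1 = -3) = -6 (attained at k = 1)
  C[1][1] = min over k of (A[1][0] + B[0][1] = 1 + -2 = -1, A[1][1] + B[1][1] = -3 + -5 = -8, A[1][2] + B[2][1] = -4 + -5 = -9) = -9 (attained at k = 2)
  C[1][2] = min over k of (A[1][0] + B[0][2] = 1 + 7 = 8, A[1][1] + B[1][2] = -3 + 2 = -1, A[1][2] + B[2][2] = -4 + 1 = -3) = -3 (attained at k = 2)
  C[2][0] = min over k of (A[2][0] + B[0][0] = -2 + 8 = 6, A[2][1] + B[1][0] = 8 + -3 = 5, A[2][2] + B[2][0] = -4 + 1 = -3) = -3 (attained at k = 2)
  C[2][1] = min over k of (A[2][0] + B[0][1] = -2 + -2 = -4, A[2][1] + B[1][1] = 8 + -5 = 3, A[2][2] + B[2][1] = -4 + -5 = -9) = -9 (attained at k = 2)
  C[2][2] = min over k of (A[2][0] + B[0][2] = -2 + 7 = 5, A[2][1] + B[1][2] = 8 + 2 = 10, A[2][2] + B[2][2] = -4 + 1 = -3) = -3 (attained at k = 2)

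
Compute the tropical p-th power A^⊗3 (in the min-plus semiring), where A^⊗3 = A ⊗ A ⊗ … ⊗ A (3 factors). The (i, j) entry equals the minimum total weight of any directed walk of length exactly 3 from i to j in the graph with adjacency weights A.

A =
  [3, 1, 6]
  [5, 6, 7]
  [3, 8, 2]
A^⊗3 =
  [9, 7, 10]
  [11, 9, 11]
  [7, 6, 6]

Each entry (A^⊗3)_ij equals the minimum over all length-3 walks i = v_0 → v_1 → … → v_3 = j of Σ_t A[v_t][v_{t+1}]. For example, for (i, j) = (0, 2) we minimise over 9 possible intermediate vertex sequences; the minimum is 10, attained along the walk 0 → 1 → 2 → 2.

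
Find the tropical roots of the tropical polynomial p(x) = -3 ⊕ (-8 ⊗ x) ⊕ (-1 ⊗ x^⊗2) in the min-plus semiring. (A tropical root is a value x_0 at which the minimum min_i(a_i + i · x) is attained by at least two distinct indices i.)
Roots: {-7, 5}

Each tropical root is a break point of the lower envelope of the lines y = a_i + i · x (there are 3 lines, with slopes 0, 1, ..., 2). Only the lines that attain the minimum somewhere contribute to roots; other lines are dominated. Here the surviving (envelope) indices are i = 2, i = 1, i = 0.
Intersections between consecutive envelope lines give the roots: for adjacent envelope indices i < j the intersection is x = (a_i − a_j) / (j − i). Reading off the sorted break points: {-7, 5}.
Verification: at each break x_0, at least two indices attain the minimum of min_i(a_i + i · x_0).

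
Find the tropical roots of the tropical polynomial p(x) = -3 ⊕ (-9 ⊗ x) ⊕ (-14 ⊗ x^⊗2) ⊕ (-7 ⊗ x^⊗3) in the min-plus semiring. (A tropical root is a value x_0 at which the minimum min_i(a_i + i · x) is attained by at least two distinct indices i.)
Roots: {-7, 5, 6}

Each tropical root is a break point of the lower envelope of the lines y = a_i + i · x (there are 4 lines, with slopes 0, 1, ..., 3). Only the lines that attain the minimum somewhere contribute to roots; other lines are dominated. Here the surviving (envelope) indices are i = 3, i = 2, i = 1, i = 0.
Intersections between consecutive envelope lines give the roots: for adjacent envelope indices i < j the intersection is x = (a_i − a_j) / (j − i). Reading off the sorted break points: {-7, 5, 6}.
Verification: at each break x_0, at least two indices attain the minimum of min_i(a_i + i · x_0).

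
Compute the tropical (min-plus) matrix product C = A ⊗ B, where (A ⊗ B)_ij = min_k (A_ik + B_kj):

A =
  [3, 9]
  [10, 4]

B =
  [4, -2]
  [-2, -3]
A ⊗ B =
  [7, 1]
  [2, 1]

Apply the min-plus product entry-by-entry:
  C[0][0] = min over k of (A[0][0] + B[0][0] = 3 + 4 = 7, A[0][1] + B[1][0] = 9 + -2 = 7) = 7 (attained at k = 0)
  C[0][1] = min over k of (A[0][0] + B[0][1] = 3 + -2 = 1, A[0][1] + B[1][1] = 9 + -3 = 6) = 1 (attained at k = 0)
  C[1][0] = min over k of (A[1][0] + B[0][0] = 10 + 4 = 14, A[1][1] + B[1][0] = 4 + -2 = 2) = 2 (attained at k = 1)
  C[1][1] = min over k of (A[1][0] + B[0][1] = 10 + -2 = 8, A[1][1] + B[1][1] = 4 + -3 = 1) = 1 (attained at k = 1)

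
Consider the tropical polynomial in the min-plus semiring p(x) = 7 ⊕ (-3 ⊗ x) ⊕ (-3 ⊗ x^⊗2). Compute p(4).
p(4) = 1

A tropical monomial a ⊗ x^⊗i evaluates to a + i · x. Evaluating each term at x = 4:
  Term 0 contributes 7 + 0 · 4 = 7
  Term 1 contributes -3 + 1 · 4 = 1
  Term 2 contributes -3 + 2 · 4 = 5
p(4) = ⊕ of these = min[7, 1, 5] = 1.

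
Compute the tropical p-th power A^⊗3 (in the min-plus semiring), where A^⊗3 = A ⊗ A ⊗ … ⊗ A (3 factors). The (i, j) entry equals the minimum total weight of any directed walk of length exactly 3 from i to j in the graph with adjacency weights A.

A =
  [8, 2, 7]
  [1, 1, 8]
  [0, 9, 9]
A^⊗3 =
  [4, 4, 10]
  [3, 3, 9]
  [3, 3, 10]

Each entry (A^⊗3)_ij equals the minimum over all length-3 walks i = v_0 → v_1 → … → v_3 = j of Σ_t A[v_t][v_{t+1}]. For example, for (i, j) = (0, 2) we minimise over 9 possible intermediate vertex sequences; the minimum is 10, attained along the walk 0 → 1 → 0 → 2.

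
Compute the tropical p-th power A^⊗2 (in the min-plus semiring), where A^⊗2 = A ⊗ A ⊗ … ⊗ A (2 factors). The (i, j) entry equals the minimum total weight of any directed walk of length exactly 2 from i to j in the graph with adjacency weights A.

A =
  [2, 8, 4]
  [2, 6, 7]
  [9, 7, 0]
A^⊗2 =
  [4, 10, 4]
  [4, 10, 6]
  [9, 7, 0]

Each entry (A^⊗2)_ij equals the minimum over all length-2 walks i = v_0 → v_1 → … → v_2 = j of Σ_t A[v_t][v_{t+1}]. For example, for (i, j) = (0, 2) we minimise over 3 possible intermediate vertex sequences; the minimum is 4, attained along the walk 0 → 2 → 2.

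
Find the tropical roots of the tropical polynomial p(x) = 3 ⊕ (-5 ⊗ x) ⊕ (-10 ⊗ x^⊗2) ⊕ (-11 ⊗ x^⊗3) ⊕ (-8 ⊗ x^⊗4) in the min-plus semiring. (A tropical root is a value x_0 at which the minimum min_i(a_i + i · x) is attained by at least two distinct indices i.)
Roots: {-3, 1, 5, 8}

Each tropical root is a break point of the lower envelope of the lines y = a_i + i · x (there are 5 lines, with slopes 0, 1, ..., 4). Only the lines that attain the minimum somewhere contribute to roots; other lines are dominated. Here the surviving (envelope) indices are i = 4, i = 3, i = 2, i = 1, i = 0.
Intersections between consecutive envelope lines give the roots: for adjacent envelope indices i < j the intersection is x = (a_i − a_j) / (j − i). Reading off the sorted break points: {-3, 1, 5, 8}.
Verification: at each break x_0, at least two indices attain the minimum of min_i(a_i + i · x_0).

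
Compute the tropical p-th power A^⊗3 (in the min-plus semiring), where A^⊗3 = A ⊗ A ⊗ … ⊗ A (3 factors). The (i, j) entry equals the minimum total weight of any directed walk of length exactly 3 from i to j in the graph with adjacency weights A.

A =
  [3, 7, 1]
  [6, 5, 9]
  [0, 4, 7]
A^⊗3 =
  [4, 8, 2]
  [7, 11, 10]
  [1, 5, 4]

Each entry (A^⊗3)_ij equals the minimum over all length-3 walks i = v_0 → v_1 → … → v_3 = j of Σ_t A[v_t][v_{t+1}]. For example, for (i, j) = (0, 2) we minimise over 9 possible intermediate vertex sequences; the minimum is 2, attained along the walk 0 → 2 → 0 → 2.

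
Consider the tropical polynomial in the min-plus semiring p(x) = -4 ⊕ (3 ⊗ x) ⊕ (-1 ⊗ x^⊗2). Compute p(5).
p(5) = -4

A tropical monomial a ⊗ x^⊗i evaluates to a + i · x. Evaluating each term at x = 5:
  Term 0 contributes -4 + 0 · 5 = -4
  Term 1 contributes 3 + 1 · 5 = 8
  Term 2 contributes -1 + 2 · 5 = 9
p(5) = ⊕ of these = min[-4, 8, 9] = -4.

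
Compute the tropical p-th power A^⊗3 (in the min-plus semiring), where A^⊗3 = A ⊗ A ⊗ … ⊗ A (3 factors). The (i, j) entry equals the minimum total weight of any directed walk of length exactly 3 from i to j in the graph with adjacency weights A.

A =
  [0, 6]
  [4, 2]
A^⊗3 =
  [0, 6]
  [4, 6]

Each entry (A^⊗3)_ij equals the minimum over all length-3 walks i = v_0 → v_1 → … → v_3 = j of Σ_t A[v_t][v_{t+1}]. For example, for (i, j) = (0, 1) we minimise over 4 possible intermediate vertex sequences; the minimum is 6, attained along the walk 0 → 0 → 0 → 1.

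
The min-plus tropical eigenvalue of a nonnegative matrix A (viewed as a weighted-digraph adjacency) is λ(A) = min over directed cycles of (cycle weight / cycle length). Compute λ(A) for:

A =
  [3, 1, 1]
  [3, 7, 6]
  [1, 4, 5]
λ(A) = 1

Enumerate directed cycles and compute their means (weight / length). Sample:
  cycle 0 → 0: weight = 3, length = 1, mean = 3/1 ≈ 3.000
  cycle 1 → 1: weight = 7, length = 1, mean = 7/1 ≈ 7.000
  cycle 2 → 2: weight = 5, length = 1, mean = 5/1 ≈ 5.000
  cycle 0 → 1 → 0: weight = 4, length = 2, mean = 4/2 ≈ 2.000
  cycle 0 → 2 → 0: weight = 2, length = 2, mean = 2/2 ≈ 1.000
  cycle 1 → 0 → 1: weight = 4, length = 2, mean = 4/2 ≈ 2.000
Minimum mean = 1.000, attained e.g. along the cycle 0 → 2 → 0 with weight 2 and length 2. So λ(A) = 2/2 = 1.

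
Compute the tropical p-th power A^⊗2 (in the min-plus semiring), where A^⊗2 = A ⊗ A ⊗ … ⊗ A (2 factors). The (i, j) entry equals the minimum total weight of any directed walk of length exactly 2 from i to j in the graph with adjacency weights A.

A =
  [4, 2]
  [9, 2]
A^⊗2 =
  [8, 4]
  [11, 4]

Each entry (A^⊗2)_ij equals the minimum over all length-2 walks i = v_0 → v_1 → … → v_2 = j of Σ_t A[v_t][v_{t+1}]. For example, for (i, j) = (0, 1) we minimise over 2 possible intermediate vertex sequences; the minimum is 4, attained along the walk 0 → 1 → 1.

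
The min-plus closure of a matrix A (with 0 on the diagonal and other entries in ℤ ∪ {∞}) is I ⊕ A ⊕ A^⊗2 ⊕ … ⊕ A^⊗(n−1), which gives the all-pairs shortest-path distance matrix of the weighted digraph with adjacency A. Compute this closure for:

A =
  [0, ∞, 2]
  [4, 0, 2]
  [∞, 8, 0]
Closure =
  [0, 10, 2]
  [4, 0, 2]
  [12, 8, 0]

This is the Floyd-Warshall all-pairs shortest-path computation. For each intermediate vertex k = 0, 1, …, 2, update dist[i][j] ← min(dist[i][j], dist[i][k] + dist[k][j]). The final matrix gives, for each (i, j), the minimum total weight of any directed path from i to j (possibly empty when i = j).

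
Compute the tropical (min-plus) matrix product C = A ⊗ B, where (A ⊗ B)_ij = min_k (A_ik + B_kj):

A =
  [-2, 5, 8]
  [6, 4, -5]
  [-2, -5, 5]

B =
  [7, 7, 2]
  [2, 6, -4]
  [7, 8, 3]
A ⊗ B =
  [5, 5, 0]
  [2, 3, -2]
  [-3, 1, -9]

Apply the min-plus product entry-by-entry:
  C[0][0] = min over k of (A[0][0] + B[0][0] = -2 + 7 = 5, A[0][1] + B[1][0] = 5 + 2 = 7, A[0][2] + B[2][0] = 8 + 7 = 15) = 5 (attained at k = 0)
  C[0][1] = min over k of (A[0][0] + B[0][1] = -2 + 7 = 5, A[0][1] + B[1][1] = 5 + 6 = 11, A[0][2] + B[2][1] = 8 + 8 = 16) = 5 (attained at k = 0)
  C[0][2] = min over k of (A[0][0] + B[0][2] = -2 + 2 = 0, A[0][1] + B[1][2] = 5 + -4 = 1, A[0][2] + B[2][2] = 8 + 3 = 11) = 0 (attained at k = 0)
  C[1][0] = min over k of (A[1][0] + B[0][0] = 6 + 7 = 13, A[1][1] + B[1][0] = 4 + 2 = 6, A[1][2] + B[2][0] = -5 + 7 = 2) = 2 (attained at k = 2)
  C[1][1] = min over k of (A[1][0] + B[0][1] = 6 + 7 = 13, A[1][1] + B[1][1] = 4 + 6 = 10, A[1][2] + B[2][1] = -5 + 8 = 3) = 3 (attained at k = 2)
  C[1][2] = min over k of (A[1][0] + B[0][2] = 6 + 2 = 8, A[1][1] + B[1][2] = 4 + -4 = 0, A[1][2] + B[2][2] = -5 + 3 = -2) = -2 (attained at k = 2)
  C[2][0] = min over k of (A[2][0] + B[0][0] = -2 + 7 = 5, A[2][1] + B[1][0] = -5 + 2 = -3, A[2][2] + B[2][0] = 5 + 7 = 12) = -3 (attained at k = 1)
  C[2][1] = min over k of (A[2][0] + B[0][1] = -2 + 7 = 5, A[2][1] + B[1][1] = -5 + 6 = 1, A[2][2] + B[2][1] = 5 + 8 = 13) = 1 (attained at k = 1)
  C[2][2] = min over k of (A[2][0] + B[0][2] = -2 + 2 = 0, A[2][1] + B[1][2] = -5 + -4 = -9, A[2][2] + B[2][2] = 5 + 3 = 8) = -9 (attained at k = 1)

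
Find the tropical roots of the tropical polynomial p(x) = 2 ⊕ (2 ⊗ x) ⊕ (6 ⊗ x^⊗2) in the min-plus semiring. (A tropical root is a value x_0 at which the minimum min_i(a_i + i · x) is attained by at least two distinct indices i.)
Roots: {-4, 0}

Each tropical root is a break point of the lower envelope of the lines y = a_i + i · x (there are 3 lines, with slopes 0, 1, ..., 2). Only the lines that attain the minimum somewhere contribute to roots; other lines are dominated. Here the surviving (envelope) indices are i = 2, i = 1, i = 0.
Intersections between consecutive envelope lines give the roots: for adjacent envelope indices i < j the intersection is x = (a_i − a_j) / (j − i). Reading off the sorted break points: {-4, 0}.
Verification: at each break x_0, at least two indices attain the minimum of min_i(a_i + i · x_0).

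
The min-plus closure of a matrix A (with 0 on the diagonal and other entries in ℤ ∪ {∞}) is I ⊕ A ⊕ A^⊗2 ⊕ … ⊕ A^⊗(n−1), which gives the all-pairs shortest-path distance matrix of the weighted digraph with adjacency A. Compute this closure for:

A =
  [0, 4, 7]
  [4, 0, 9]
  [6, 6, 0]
Closure =
  [0, 4, 7]
  [4, 0, 9]
  [6, 6, 0]

This is the Floyd-Warshall all-pairs shortest-path computation. For each intermediate vertex k = 0, 1, …, 2, update dist[i][j] ← min(dist[i][j], dist[i][k] + dist[k][j]). The final matrix gives, for each (i, j), the minimum total weight of any directed path from i to j (possibly empty when i = j).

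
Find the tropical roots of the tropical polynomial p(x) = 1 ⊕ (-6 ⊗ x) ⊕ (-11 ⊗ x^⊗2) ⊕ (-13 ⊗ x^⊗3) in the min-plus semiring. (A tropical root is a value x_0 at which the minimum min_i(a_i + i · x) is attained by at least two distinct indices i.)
Roots: {2, 5, 7}

Each tropical root is a break point of the lower envelope of the lines y = a_i + i · x (there are 4 lines, with slopes 0, 1, ..., 3). Only the lines that attain the minimum somewhere contribute to roots; other lines are dominated. Here the surviving (envelope) indices are i = 3, i = 2, i = 1, i = 0.
Intersections between consecutive envelope lines give the roots: for adjacent envelope indices i < j the intersection is x = (a_i − a_j) / (j − i). Reading off the sorted break points: {2, 5, 7}.
Verification: at each break x_0, at least two indices attain the minimum of min_i(a_i + i · x_0).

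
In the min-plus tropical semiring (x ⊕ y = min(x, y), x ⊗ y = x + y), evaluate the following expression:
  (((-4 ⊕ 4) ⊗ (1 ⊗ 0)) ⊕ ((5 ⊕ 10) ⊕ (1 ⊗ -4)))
(((-4 ⊕ 4) ⊗ (1 ⊗ 0)) ⊕ ((5 ⊕ 10) ⊕ (1 ⊗ -4))) = -3

Expand innermost to outermost. Recall ⊕ takes the minimum of its arguments and ⊗ takes their sum. Working out the expression (((-4 ⊕ 4) ⊗ (1 ⊗ 0)) ⊕ ((5 ⊕ 10) ⊕ (1 ⊗ -4))) gives -3.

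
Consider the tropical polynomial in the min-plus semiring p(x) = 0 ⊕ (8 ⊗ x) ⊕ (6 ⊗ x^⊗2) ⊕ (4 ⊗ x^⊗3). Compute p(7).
p(7) = 0

A tropical monomial a ⊗ x^⊗i evaluates to a + i · x. Evaluating each term at x = 7:
  Term 0 contributes 0 + 0 · 7 = 0
  Term 1 contributes 8 + 1 · 7 = 15
  Term 2 contributes 6 + 2 · 7 = 20
  Term 3 contributes 4 + 3 · 7 = 25
p(7) = ⊕ of these = min[0, 15, 20, 25] = 0.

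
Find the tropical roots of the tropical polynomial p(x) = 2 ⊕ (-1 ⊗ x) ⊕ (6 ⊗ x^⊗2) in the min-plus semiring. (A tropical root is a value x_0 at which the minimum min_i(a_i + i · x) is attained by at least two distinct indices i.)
Roots: {-7, 3}

Each tropical root is a break point of the lower envelope of the lines y = a_i + i · x (there are 3 lines, with slopes 0, 1, ..., 2). Only the lines that attain the minimum somewhere contribute to roots; other lines are dominated. Here the surviving (envelope) indices are i = 2, i = 1, i = 0.
Intersections between consecutive envelope lines give the roots: for adjacent envelope indices i < j the intersection is x = (a_i − a_j) / (j − i). Reading off the sorted break points: {-7, 3}.
Verification: at each break x_0, at least two indices attain the minimum of min_i(a_i + i · x_0).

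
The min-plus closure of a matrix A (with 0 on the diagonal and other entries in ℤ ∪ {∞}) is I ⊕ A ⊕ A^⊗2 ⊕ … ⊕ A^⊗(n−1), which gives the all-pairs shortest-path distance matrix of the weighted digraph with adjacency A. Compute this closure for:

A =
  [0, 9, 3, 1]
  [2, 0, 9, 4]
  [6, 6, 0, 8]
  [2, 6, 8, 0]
Closure =
  [0, 7, 3, 1]
  [2, 0, 5, 3]
  [6, 6, 0, 7]
  [2, 6, 5, 0]

This is the Floyd-Warshall all-pairs shortest-path computation. For each intermediate vertex k = 0, 1, …, 3, update dist[i][j] ← min(dist[i][j], dist[i][k] + dist[k][j]). The final matrix gives, for each (i, j), the minimum total weight of any directed path from i to j (possibly empty when i = j).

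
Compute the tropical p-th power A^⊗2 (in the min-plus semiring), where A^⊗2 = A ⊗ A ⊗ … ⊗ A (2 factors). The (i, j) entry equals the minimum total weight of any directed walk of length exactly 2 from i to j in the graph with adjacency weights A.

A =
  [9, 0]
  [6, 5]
A^⊗2 =
  [6, 5]
  [11, 6]

Each entry (A^⊗2)_ij equals the minimum over all length-2 walks i = v_0 → v_1 → … → v_2 = j of Σ_t A[v_t][v_{t+1}]. For example, for (i, j) = (0, 1) we minimise over 2 possible intermediate vertex sequences; the minimum is 5, attained along the walk 0 → 1 → 1.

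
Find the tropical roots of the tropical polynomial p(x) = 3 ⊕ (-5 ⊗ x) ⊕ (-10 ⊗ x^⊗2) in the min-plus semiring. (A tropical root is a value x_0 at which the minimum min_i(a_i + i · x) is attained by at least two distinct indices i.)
Roots: {5, 8}

Each tropical root is a break point of the lower envelope of the lines y = a_i + i · x (there are 3 lines, with slopes 0, 1, ..., 2). Only the lines that attain the minimum somewhere contribute to roots; other lines are dominated. Here the surviving (envelope) indices are i = 2, i = 1, i = 0.
Intersections between consecutive envelope lines give the roots: for adjacent envelope indices i < j the intersection is x = (a_i − a_j) / (j − i). Reading off the sorted break points: {5, 8}.
Verification: at each break x_0, at least two indices attain the minimum of min_i(a_i + i · x_0).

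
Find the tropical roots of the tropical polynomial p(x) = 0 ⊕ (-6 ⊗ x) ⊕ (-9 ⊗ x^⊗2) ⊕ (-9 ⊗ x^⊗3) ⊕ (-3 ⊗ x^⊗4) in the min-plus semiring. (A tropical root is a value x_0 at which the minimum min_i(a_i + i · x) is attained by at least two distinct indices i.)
Roots: {-6, 0, 3, 6}

Each tropical root is a break point of the lower envelope of the lines y = a_i + i · x (there are 5 lines, with slopes 0, 1, ..., 4). Only the lines that attain the minimum somewhere contribute to roots; other lines are dominated. Here the surviving (envelope) indices are i = 4, i = 3, i = 2, i = 1, i = 0.
Intersections between consecutive envelope lines give the roots: for adjacent envelope indices i < j the intersection is x = (a_i − a_j) / (j − i). Reading off the sorted break points: {-6, 0, 3, 6}.
Verification: at each break x_0, at least two indices attain the minimum of min_i(a_i + i · x_0).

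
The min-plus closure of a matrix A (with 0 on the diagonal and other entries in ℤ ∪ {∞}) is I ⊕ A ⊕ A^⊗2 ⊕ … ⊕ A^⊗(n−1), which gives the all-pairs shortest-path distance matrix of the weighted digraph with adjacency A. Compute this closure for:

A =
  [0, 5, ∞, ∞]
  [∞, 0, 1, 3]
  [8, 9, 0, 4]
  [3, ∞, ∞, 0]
Closure =
  [0, 5, 6, 8]
  [6, 0, 1, 3]
  [7, 9, 0, 4]
  [3, 8, 9, 0]

This is the Floyd-Warshall all-pairs shortest-path computation. For each intermediate vertex k = 0, 1, …, 3, update dist[i][j] ← min(dist[i][j], dist[i][k] + dist[k][j]). The final matrix gives, for each (i, j), the minimum total weight of any directed path from i to j (possibly empty when i = j).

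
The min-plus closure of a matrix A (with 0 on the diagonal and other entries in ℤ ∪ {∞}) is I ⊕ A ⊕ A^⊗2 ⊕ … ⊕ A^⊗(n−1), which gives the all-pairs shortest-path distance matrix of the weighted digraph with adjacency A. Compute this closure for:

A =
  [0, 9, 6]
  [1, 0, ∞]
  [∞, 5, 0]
Closure =
  [0, 9, 6]
  [1, 0, 7]
  [6, 5, 0]

This is the Floyd-Warshall all-pairs shortest-path computation. For each intermediate vertex k = 0, 1, …, 2, update dist[i][j] ← min(dist[i][j], dist[i][k] + dist[k][j]). The final matrix gives, for each (i, j), the minimum total weight of any directed path from i to j (possibly empty when i = j).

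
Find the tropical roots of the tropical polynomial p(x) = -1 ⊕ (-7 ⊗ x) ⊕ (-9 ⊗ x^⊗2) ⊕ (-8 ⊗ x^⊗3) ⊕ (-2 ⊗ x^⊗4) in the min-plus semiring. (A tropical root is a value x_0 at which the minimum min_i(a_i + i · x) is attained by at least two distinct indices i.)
Roots: {-6, -1, 2, 6}

Each tropical root is a break point of the lower envelope of the lines y = a_i + i · x (there are 5 lines, with slopes 0, 1, ..., 4). Only the lines that attain the minimum somewhere contribute to roots; other lines are dominated. Here the surviving (envelope) indices are i = 4, i = 3, i = 2, i = 1, i = 0.
Intersections between consecutive envelope lines give the roots: for adjacent envelope indices i < j the intersection is x = (a_i − a_j) / (j − i). Reading off the sorted break points: {-6, -1, 2, 6}.
Verification: at each break x_0, at least two indices attain the minimum of min_i(a_i + i · x_0).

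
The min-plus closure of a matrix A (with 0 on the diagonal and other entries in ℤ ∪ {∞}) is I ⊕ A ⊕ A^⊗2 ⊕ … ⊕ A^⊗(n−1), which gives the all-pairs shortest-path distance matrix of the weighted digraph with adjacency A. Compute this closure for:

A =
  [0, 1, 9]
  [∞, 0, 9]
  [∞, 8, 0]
Closure =
  [0, 1, 9]
  [∞, 0, 9]
  [∞, 8, 0]

This is the Floyd-Warshall all-pairs shortest-path computation. For each intermediate vertex k = 0, 1, …, 2, update dist[i][j] ← min(dist[i][j], dist[i][k] + dist[k][j]). The final matrix gives, for each (i, j), the minimum total weight of any directed path from i to j (possibly empty when i = j).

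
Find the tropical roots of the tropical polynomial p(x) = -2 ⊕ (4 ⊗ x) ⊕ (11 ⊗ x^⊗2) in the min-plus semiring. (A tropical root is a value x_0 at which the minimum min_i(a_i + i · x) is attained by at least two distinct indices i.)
Roots: {-7, -6}

Each tropical root is a break point of the lower envelope of the lines y = a_i + i · x (there are 3 lines, with slopes 0, 1, ..., 2). Only the lines that attain the minimum somewhere contribute to roots; other lines are dominated. Here the surviving (envelope) indices are i = 2, i = 1, i = 0.
Intersections between consecutive envelope lines give the roots: for adjacent envelope indices i < j the intersection is x = (a_i − a_j) / (j − i). Reading off the sorted break points: {-7, -6}.
Verification: at each break x_0, at least two indices attain the minimum of min_i(a_i + i · x_0).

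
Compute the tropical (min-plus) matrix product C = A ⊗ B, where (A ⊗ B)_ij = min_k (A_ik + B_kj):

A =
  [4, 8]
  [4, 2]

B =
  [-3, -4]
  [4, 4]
A ⊗ B =
  [1, 0]
  [1, 0]

Apply the min-plus product entry-by-entry:
  C[0][0] = min over k of (A[0][0] + B[0][0] = 4 + -3 = 1, A[0][1] + B[1][0] = 8 + 4 = 12) = 1 (attained at k = 0)
  C[0][1] = min over k of (A[0][0] + B[0][1] = 4 + -4 = 0, A[0][1] + B[1][1] = 8 + 4 = 12) = 0 (attained at k = 0)
  C[1][0] = min over k of (A[1][0] + B[0][0] = 4 + -3 = 1, A[1][1] + B[1][0] = 2 + 4 = 6) = 1 (attained at k = 0)
  C[1][1] = min over k of (A[1][0] + B[0][1] = 4 + -4 = 0, A[1][1] + B[1][1] = 2 + 4 = 6) = 0 (attained at k = 0)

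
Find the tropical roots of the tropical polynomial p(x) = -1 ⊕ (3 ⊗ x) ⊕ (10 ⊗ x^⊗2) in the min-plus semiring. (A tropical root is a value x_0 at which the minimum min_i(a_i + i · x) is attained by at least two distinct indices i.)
Roots: {-7, -4}

Each tropical root is a break point of the lower envelope of the lines y = a_i + i · x (there are 3 lines, with slopes 0, 1, ..., 2). Only the lines that attain the minimum somewhere contribute to roots; other lines are dominated. Here the surviving (envelope) indices are i = 2, i = 1, i = 0.
Intersections between consecutive envelope lines give the roots: for adjacent envelope indices i < j the intersection is x = (a_i − a_j) / (j − i). Reading off the sorted break points: {-7, -4}.
Verification: at each break x_0, at least two indices attain the minimum of min_i(a_i + i · x_0).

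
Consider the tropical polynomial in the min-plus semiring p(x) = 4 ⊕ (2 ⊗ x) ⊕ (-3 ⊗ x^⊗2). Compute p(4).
p(4) = 4

A tropical monomial a ⊗ x^⊗i evaluates to a + i · x. Evaluating each term at x = 4:
  Term 0 contributes 4 + 0 · 4 = 4
  Term 1 contributes 2 + 1 · 4 = 6
  Term 2 contributes -3 + 2 · 4 = 5
p(4) = ⊕ of these = min[4, 6, 5] = 4.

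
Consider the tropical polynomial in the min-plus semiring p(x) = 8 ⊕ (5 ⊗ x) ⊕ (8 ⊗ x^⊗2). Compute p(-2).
p(-2) = 3

A tropical monomial a ⊗ x^⊗i evaluates to a + i · x. Evaluating each term at x = -2:
  Term 0 contributes 8 + 0 · -2 = 8
  Term 1 contributes 5 + 1 · -2 = 3
  Term 2 contributes 8 + 2 · -2 = 4
p(-2) = ⊕ of these = min[8, 3, 4] = 3.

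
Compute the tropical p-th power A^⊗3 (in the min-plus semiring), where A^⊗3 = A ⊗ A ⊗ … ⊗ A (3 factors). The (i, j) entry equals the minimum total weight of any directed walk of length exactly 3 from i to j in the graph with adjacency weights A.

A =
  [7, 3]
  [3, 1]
A^⊗3 =
  [7, 5]
  [5, 3]

Each entry (A^⊗3)_ij equals the minimum over all length-3 walks i = v_0 → v_1 → … → v_3 = j of Σ_t A[v_t][v_{t+1}]. For example, for (i, j) = (0, 1) we minimise over 4 possible intermediate vertex sequences; the minimum is 5, attained along the walk 0 → 1 → 1 → 1.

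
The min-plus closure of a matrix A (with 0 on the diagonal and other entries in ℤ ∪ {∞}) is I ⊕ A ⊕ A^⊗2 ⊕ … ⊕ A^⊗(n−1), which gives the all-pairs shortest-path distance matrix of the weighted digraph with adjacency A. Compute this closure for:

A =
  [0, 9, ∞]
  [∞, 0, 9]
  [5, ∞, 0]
Closure =
  [0, 9, 18]
  [14, 0, 9]
  [5, 14, 0]

This is the Floyd-Warshall all-pairs shortest-path computation. For each intermediate vertex k = 0, 1, …, 2, update dist[i][j] ← min(dist[i][j], dist[i][k] + dist[k][j]). The final matrix gives, for each (i, j), the minimum total weight of any directed path from i to j (possibly empty when i = j).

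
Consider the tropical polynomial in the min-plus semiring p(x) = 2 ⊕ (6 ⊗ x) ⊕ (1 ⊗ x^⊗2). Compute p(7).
p(7) = 2

A tropical monomial a ⊗ x^⊗i evaluates to a + i · x. Evaluating each term at x = 7:
  Term 0 contributes 2 + 0 · 7 = 2
  Term 1 contributes 6 + 1 · 7 = 13
  Term 2 contributes 1 + 2 · 7 = 15
p(7) = ⊕ of these = min[2, 13, 15] = 2.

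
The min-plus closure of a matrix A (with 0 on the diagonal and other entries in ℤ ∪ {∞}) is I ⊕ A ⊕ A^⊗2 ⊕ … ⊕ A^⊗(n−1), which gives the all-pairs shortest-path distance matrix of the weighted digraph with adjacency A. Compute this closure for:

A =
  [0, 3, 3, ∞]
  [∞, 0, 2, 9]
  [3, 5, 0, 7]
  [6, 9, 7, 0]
Closure =
  [0, 3, 3, 10]
  [5, 0, 2, 9]
  [3, 5, 0, 7]
  [6, 9, 7, 0]

This is the Floyd-Warshall all-pairs shortest-path computation. For each intermediate vertex k = 0, 1, …, 3, update dist[i][j] ← min(dist[i][j], dist[i][k] + dist[k][j]). The final matrix gives, for each (i, j), the minimum total weight of any directed path from i to j (possibly empty when i = j).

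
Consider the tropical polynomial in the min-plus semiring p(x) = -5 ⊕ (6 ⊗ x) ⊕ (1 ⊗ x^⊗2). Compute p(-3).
p(-3) = -5

A tropical monomial a ⊗ x^⊗i evaluates to a + i · x. Evaluating each term at x = -3:
  Term 0 contributes -5 + 0 · -3 = -5
  Term 1 contributes 6 + 1 · -3 = 3
  Term 2 contributes 1 + 2 · -3 = -5
p(-3) = ⊕ of these = min[-5, 3, -5] = -5.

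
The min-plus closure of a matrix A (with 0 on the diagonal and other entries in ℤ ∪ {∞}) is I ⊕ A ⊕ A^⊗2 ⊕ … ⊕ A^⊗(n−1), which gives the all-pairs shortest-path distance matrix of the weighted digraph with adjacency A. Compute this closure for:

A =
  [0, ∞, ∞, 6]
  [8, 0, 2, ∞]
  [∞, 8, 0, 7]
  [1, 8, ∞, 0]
Closure =
  [0, 14, 16, 6]
  [8, 0, 2, 9]
  [8, 8, 0, 7]
  [1, 8, 10, 0]

This is the Floyd-Warshall all-pairs shortest-path computation. For each intermediate vertex k = 0, 1, …, 3, update dist[i][j] ← min(dist[i][j], dist[i][k] + dist[k][j]). The final matrix gives, for each (i, j), the minimum total weight of any directed path from i to j (possibly empty when i = j).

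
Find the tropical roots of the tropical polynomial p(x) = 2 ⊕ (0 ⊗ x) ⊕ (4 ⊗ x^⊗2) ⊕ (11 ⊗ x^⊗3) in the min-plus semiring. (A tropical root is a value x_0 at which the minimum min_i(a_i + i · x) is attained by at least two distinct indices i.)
Roots: {-7, -4, 2}

Each tropical root is a break point of the lower envelope of the lines y = a_i + i · x (there are 4 lines, with slopes 0, 1, ..., 3). Only the lines that attain the minimum somewhere contribute to roots; other lines are dominated. Here the surviving (envelope) indices are i = 3, i = 2, i = 1, i = 0.
Intersections between consecutive envelope lines give the roots: for adjacent envelope indices i < j the intersection is x = (a_i − a_j) / (j − i). Reading off the sorted break points: {-7, -4, 2}.
Verification: at each break x_0, at least two indices attain the minimum of min_i(a_i + i · x_0).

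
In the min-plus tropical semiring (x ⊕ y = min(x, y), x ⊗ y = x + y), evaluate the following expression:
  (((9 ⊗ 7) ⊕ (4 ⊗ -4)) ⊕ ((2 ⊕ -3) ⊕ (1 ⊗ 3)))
(((9 ⊗ 7) ⊕ (4 ⊗ -4)) ⊕ ((2 ⊕ -3) ⊕ (1 ⊗ 3))) = -3

Expand innermost to outermost. Recall ⊕ takes the minimum of its arguments and ⊗ takes their sum. Working out the expression (((9 ⊗ 7) ⊕ (4 ⊗ -4)) ⊕ ((2 ⊕ -3) ⊕ (1 ⊗ 3))) gives -3.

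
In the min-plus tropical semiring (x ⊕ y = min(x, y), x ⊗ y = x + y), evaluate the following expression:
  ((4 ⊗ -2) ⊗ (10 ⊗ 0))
((4 ⊗ -2) ⊗ (10 ⊗ 0)) = 12

Expand innermost to outermost. Recall ⊕ takes the minimum of its arguments and ⊗ takes their sum. Working out the expression ((4 ⊗ -2) ⊗ (10 ⊗ 0)) gives 12.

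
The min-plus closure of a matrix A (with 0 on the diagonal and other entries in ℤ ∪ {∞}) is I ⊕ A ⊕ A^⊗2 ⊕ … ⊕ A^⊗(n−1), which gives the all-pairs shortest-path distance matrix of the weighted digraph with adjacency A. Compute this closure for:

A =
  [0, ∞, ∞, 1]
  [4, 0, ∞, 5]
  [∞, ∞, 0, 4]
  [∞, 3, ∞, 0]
Closure =
  [0, 4, ∞, 1]
  [4, 0, ∞, 5]
  [11, 7, 0, 4]
  [7, 3, ∞, 0]

This is the Floyd-Warshall all-pairs shortest-path computation. For each intermediate vertex k = 0, 1, …, 3, update dist[i][j] ← min(dist[i][j], dist[i][k] + dist[k][j]). The final matrix gives, for each (i, j), the minimum total weight of any directed path from i to j (possibly empty when i = j).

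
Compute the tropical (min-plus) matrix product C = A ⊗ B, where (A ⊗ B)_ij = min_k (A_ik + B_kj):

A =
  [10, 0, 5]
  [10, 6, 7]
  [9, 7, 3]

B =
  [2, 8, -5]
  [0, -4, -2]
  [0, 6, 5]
A ⊗ B =
  [0, -4, -2]
  [6, 2, 4]
  [3, 3, 4]

Apply the min-plus product entry-by-entry:
  C[0][0] = min over k of (A[0][0] + B[0][0] = 10 + 2 = 12, A[0][1] + B[1][0] = 0 + 0 = 0, A[0][2] + B[2][0] = 5 + 0 = 5) = 0 (attained at k = 1)
  C[0][1] = min over k of (A[0][0] + B[0][1] = 10 + 8 = 18, A[0][1] + B[1][1] = 0 + -4 = -4, A[0][2] + B[2][1] = 5 + 6 = 11) = -4 (attained at k = 1)
  C[0][2] = min over k of (A[0][0] + B[0][2] = 10 + -5 = 5, A[0][1] + B[1][2] = 0 + -2 = -2, A[0][2] + B[2][2] = 5 + 5 = 10) = -2 (attained at k = 1)
  C[1][0] = min over k of (A[1][0] + B[0][0] = 10 + 2 = 12, A[1][1] + B[1][0] = 6 + 0 = 6, A[1][2] + B[2][0] = 7 + 0 = 7) = 6 (attained at k = 1)
  C[1][1] = min over k of (A[1][0] + B[0][1] = 10 + 8 = 18, A[1][1] + B[1][1] = 6 + -4 = 2, A[1][2] + B[2][1] = 7 + 6 = 13) = 2 (attained at k = 1)
  C[1][2] = min over k of (A[1][0] + B[0][2] = 10 + -5 = 5, A[1][1] + B[1][2] = 6 + -2 = 4, A[1][2] + B[2][2] = 7 + 5 = 12) = 4 (attained at k = 1)
  C[2][0] = min over k of (A[2][0] + B[0][0] = 9 + 2 = 11, A[2][1] + B[1][0] = 7 + 0 = 7, A[2][2] + B[2][0] = 3 + 0 = 3) = 3 (attained at k = 2)
  C[2][1] = min over k of (A[2][0] + B[0][1] = 9 + 8 = 17, A[2][1] + B[1][1] = 7 + -4 = 3, A[2][2] + B[2][1] = 3 + 6 = 9) = 3 (attained at k = 1)
  C[2][2] = min over k of (A[2][0] + B[0][2] = 9 + -5 = 4, A[2][1] + B[1][2] = 7 + -2 = 5, A[2][2] + B[2][2] = 3 + 5 = 8) = 4 (attained at k = 0)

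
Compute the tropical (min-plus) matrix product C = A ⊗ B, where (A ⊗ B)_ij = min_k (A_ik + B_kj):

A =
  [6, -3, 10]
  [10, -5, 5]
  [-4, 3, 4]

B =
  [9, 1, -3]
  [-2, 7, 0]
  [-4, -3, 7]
A ⊗ B =
  [-5, 4, -3]
  [-7, 2, -5]
  [0, -3, -7]

Apply the min-plus product entry-by-entry:
  C[0][0] = min over k of (A[0][0] + B[0][0] = 6 + 9 = 15, A[0][1] + B[1][0] = -3 + -2 = -5, A[0][2] + B[2][0] = 10 + -4 = 6) = -5 (attained at k = 1)
  C[0][1] = min over k of (A[0][0] + B[0][1] = 6 + 1 = 7, A[0][1] + B[1][1] = -3 + 7 = 4, A[0][2] + B[2][1] = 10 + -3 = 7) = 4 (attained at k = 1)
  C[0][2] = min over k of (A[0][0] + B[0][2] = 6 + -3 = 3, A[0][1] + B[1][2] = -3 + 0 = -3, A[0][2] + B[2][2] = 10 + 7 = 17) = -3 (attained at k = 1)
  C[1][0] = min over k of (A[1][0] + B[0][0] = 10 + 9 = 19, A[1][1] + B[1][0] = -5 + -2 = -7, A[1][2] + B[2][0] = 5 + -4 = 1) = -7 (attained at k = 1)
  C[1][1] = min over k of (A[1][0] + B[0][1] = 10 + 1 = 11, A[1][1] + B[1][1] = -5 + 7 = 2, A[1][2] + B[2][1] = 5 + -3 = 2) = 2 (attained at k = 1)
  C[1][2] = min over k of (A[1][0] + B[0][2] = 10 + -3 = 7, A[1][1] + B[1][2] = -5 + 0 = -5, A[1][2] + B[2][2] = 5 + 7 = 12) = -5 (attained at k = 1)
  C[2][0] = min over k of (A[2][0] + B[0][0] = -4 + 9 = 5, A[2][1] + B[1][0] = 3 + -2 = 1, A[2][2] + B[2][0] = 4 + -4 = 0) = 0 (attained at k = 2)
  C[2][1] = min over k of (A[2][0] + B[0][1] = -4 + 1 = -3, A[2][1] + B[1][1] = 3 + 7 = 10, A[2][2] + B[2][1] = 4 + -3 = 1) = -3 (attained at k = 0)
  C[2][2] = min over k of (A[2][0] + B[0][2] = -4 + -3 = -7, A[2][1] + B[1][2] = 3 + 0 = 3, A[2][2] + B[2][2] = 4 + 7 = 11) = -7 (attained at k = 0)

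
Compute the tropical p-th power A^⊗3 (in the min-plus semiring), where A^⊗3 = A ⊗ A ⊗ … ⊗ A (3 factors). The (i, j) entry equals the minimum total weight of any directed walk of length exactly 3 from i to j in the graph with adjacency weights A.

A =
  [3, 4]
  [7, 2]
A^⊗3 =
  [9, 8]
  [11, 6]

Each entry (A^⊗3)_ij equals the minimum over all length-3 walks i = v_0 → v_1 → … → v_3 = j of Σ_t A[v_t][v_{t+1}]. For example, for (i, j) = (0, 1) we minimise over 4 possible intermediate vertex sequences; the minimum is 8, attained along the walk 0 → 1 → 1 → 1.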